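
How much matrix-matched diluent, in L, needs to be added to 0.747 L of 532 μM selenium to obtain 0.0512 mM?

0.0512 mM = 51.2 μM.
V₂ = C₁V₁/C₂ = 532 × 0.747 / 51.2 = 7.76 L.
Diluent to add = V₂ − V₁ = 7.76 − 0.747 = 7.01 L.

7.01 L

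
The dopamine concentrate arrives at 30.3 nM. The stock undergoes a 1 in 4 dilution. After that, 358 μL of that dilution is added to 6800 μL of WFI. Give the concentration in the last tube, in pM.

379 pM

Overall dilution factor = 4 × 19.99 = 80.0.
30.3 nM / 80.0 = 0.379 nM = 379 pM.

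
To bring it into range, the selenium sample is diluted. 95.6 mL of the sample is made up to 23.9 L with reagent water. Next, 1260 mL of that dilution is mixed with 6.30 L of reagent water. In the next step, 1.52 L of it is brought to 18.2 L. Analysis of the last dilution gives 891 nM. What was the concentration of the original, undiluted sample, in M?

0.0160 M

Overall dilution factor = 250 × 6 × 11.97 = 1.80 × 10⁴.
Original = 891 nM × 1.80 × 10⁴ = 1.60 × 10⁷ nM = 0.0160 M.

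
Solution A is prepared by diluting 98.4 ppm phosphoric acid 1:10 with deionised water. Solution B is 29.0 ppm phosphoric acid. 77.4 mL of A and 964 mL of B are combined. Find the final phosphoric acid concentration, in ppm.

C_A = 98.4 ppm / 10 = 9.84 ppm.
C_mix = (C_A·V_A + C_B·V_B)/(V_A + V_B) = (9.84×77.4 + 29.0×964) / 1041 = 27.6 ppm.

27.6 ppm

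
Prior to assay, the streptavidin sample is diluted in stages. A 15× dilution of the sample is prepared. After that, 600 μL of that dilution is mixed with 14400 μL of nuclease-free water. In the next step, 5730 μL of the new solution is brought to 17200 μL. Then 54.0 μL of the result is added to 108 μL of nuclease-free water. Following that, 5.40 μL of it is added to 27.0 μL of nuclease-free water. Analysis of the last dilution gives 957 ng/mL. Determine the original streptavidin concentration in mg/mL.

Overall dilution factor = 15 × 25 × 3.002 × 3 × 6 = 2.03 × 10⁴.
Original = 957 ng/mL × 2.03 × 10⁴ = 1.94 × 10⁷ ng/mL = 19.4 mg/mL.

19.4 mg/mL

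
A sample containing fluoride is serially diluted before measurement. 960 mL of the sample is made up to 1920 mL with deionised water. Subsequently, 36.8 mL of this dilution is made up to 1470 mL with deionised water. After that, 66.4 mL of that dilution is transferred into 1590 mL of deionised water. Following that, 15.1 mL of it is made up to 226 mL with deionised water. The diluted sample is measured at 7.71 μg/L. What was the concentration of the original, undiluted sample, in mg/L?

Overall dilution factor = 2 × 39.95 × 24.95 × 14.97 = 2.98 × 10⁴.
Original = 7.71 μg/L × 2.98 × 10⁴ = 2.30 × 10⁵ μg/L = 230 mg/L.

230 mg/L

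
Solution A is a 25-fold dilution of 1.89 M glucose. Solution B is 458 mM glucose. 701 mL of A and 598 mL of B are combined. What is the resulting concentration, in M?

C_A = 1.89 M / 25 = 0.0756 M.
C_B = 458 mM = 0.458 M.
C_mix = (C_A·V_A + C_B·V_B)/(V_A + V_B) = (0.0756×701 + 0.458×598) / 1299 = 0.252 M.

0.252 M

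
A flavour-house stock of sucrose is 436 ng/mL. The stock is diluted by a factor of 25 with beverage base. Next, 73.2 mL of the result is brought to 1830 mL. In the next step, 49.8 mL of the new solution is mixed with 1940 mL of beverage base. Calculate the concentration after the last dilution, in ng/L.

Overall dilution factor = 25 × 25 × 39.96 = 2.50 × 10⁴.
436 ng/mL / 2.50 × 10⁴ = 0.0175 ng/mL = 17.5 ng/L.

17.5 ng/L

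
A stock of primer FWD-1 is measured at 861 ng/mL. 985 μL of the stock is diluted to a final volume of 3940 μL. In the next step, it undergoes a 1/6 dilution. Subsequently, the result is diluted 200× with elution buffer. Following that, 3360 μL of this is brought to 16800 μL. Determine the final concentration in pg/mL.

Overall dilution factor = 4 × 6 × 200 × 5 = 2.40 × 10⁴.
861 ng/mL / 2.40 × 10⁴ = 0.0359 ng/mL = 35.9 pg/mL.

35.9 pg/mL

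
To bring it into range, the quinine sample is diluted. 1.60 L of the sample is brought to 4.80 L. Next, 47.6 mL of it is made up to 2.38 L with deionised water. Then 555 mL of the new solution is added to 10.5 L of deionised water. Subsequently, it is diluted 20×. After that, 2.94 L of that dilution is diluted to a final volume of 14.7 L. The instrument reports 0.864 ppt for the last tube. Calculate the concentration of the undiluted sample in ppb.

258 ppb

Overall dilution factor = 3 × 50 × 19.92 × 20 × 5 = 2.99 × 10⁵.
Original = 0.864 ppt × 2.99 × 10⁵ = 2.58 × 10⁵ ppt = 258 ppb.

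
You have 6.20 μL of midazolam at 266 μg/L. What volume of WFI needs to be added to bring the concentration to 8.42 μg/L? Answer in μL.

190 μL

V₂ = C₁V₁/C₂ = 266 × 6.20 / 8.42 = 196 μL.
Diluent to add = V₂ − V₁ = 196 − 6.20 = 190 μL.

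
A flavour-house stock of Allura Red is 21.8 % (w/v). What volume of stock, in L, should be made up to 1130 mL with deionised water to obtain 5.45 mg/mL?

5.45 mg/mL = 0.545 % (w/v).
V₁ = C₂V₂/C₁ = 0.545 × 1130 / 21.8 = 28.2 mL = 0.0283 L.

0.0283 L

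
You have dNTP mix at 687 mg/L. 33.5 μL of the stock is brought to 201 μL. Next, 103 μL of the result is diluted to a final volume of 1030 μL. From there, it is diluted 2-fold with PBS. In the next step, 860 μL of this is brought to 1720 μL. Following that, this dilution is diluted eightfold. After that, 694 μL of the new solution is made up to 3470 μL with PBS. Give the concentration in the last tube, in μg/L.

71.6 μg/L

Overall dilution factor = 6 × 10 × 2 × 2 × 8 × 5 = 9600.
687 mg/L / 9600 = 0.0716 mg/L = 71.6 μg/L.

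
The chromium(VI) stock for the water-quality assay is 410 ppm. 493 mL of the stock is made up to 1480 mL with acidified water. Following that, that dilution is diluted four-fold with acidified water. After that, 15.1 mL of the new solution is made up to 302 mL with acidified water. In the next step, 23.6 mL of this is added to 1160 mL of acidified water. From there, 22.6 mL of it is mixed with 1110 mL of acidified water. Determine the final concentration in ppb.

Overall dilution factor = 3.002 × 4 × 20 × 50.15 × 50.12 = 6.04 × 10⁵.
410 ppm / 6.04 × 10⁵ = 6.79 × 10⁻⁴ ppm = 0.679 ppb.

0.679 ppb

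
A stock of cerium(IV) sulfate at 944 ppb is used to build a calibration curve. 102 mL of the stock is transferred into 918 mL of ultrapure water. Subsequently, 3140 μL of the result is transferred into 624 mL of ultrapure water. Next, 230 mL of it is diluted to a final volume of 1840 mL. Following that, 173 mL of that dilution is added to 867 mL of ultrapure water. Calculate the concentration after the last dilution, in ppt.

9.83 ppt

Overall dilution factor = 10 × 199.7 × 8 × 6.012 = 9.61 × 10⁴.
944 ppb / 9.61 × 10⁴ = 9.83 × 10⁻³ ppb = 9.83 ppt.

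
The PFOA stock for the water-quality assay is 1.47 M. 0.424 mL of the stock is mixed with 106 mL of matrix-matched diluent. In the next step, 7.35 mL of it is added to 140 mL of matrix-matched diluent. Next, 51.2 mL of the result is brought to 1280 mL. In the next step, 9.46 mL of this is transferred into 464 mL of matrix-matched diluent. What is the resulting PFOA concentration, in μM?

Overall dilution factor = 251 × 20.05 × 25 × 50.05 = 6.30 × 10⁶.
1.47 M / 6.30 × 10⁶ = 2.33 × 10⁻⁷ M = 0.233 μM.

0.233 μM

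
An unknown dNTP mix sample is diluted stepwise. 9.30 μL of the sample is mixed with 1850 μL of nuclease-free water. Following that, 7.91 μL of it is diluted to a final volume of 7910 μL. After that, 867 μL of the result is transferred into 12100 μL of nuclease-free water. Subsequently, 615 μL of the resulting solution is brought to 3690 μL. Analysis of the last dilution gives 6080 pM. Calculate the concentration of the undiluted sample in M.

0.109 M

Overall dilution factor = 199.9 × 1000 × 14.96 × 6 = 1.79 × 10⁷.
Original = 6080 pM × 1.79 × 10⁷ = 1.09 × 10¹¹ pM = 0.109 M.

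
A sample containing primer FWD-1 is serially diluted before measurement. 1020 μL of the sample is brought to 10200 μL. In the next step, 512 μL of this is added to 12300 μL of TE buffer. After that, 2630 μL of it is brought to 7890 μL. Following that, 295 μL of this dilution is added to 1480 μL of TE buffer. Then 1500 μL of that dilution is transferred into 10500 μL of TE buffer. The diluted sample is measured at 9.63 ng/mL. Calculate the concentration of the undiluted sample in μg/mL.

348 μg/mL

Overall dilution factor = 10 × 25.02 × 3 × 6.017 × 8 = 3.61 × 10⁴.
Original = 9.63 ng/mL × 3.61 × 10⁴ = 3.48 × 10⁵ ng/mL = 348 μg/mL.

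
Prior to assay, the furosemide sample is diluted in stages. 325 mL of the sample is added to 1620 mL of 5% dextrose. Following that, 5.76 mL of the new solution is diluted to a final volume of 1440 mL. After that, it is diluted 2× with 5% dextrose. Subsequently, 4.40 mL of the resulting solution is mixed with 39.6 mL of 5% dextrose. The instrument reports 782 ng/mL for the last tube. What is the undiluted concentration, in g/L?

Overall dilution factor = 5.985 × 250 × 2 × 10 = 2.99 × 10⁴.
Original = 782 ng/mL × 2.99 × 10⁴ = 2.34 × 10⁷ ng/mL = 23.4 g/L.

23.4 g/L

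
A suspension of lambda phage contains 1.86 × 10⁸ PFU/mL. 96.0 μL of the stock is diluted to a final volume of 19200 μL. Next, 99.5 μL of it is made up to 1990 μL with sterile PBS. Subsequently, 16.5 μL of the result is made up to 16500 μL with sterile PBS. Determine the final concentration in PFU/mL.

Overall dilution factor = 200 × 20 × 1000 = 4.00 × 10⁶.
1.86 × 10⁸ PFU/mL / 4.00 × 10⁶ = 46.5 PFU/mL.

46.5 PFU/mL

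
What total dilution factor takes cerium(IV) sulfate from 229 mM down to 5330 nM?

4.30 × 10⁴

Factor = C₀/C_target = 229 mM / 5330 nM = 4.30 × 10⁴.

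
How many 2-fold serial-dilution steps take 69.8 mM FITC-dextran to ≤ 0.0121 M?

Need 2ⁿ ≥ 5.77, so n ≥ log(5.77)/log(2) = 2.53.
Minimum whole steps: n = 3.

3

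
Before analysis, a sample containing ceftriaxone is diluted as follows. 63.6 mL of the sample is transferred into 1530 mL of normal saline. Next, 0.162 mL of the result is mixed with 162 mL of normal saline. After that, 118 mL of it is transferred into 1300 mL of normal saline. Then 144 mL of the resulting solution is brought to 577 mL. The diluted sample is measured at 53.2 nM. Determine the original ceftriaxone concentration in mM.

64.3 mM

Overall dilution factor = 25.06 × 1001 × 12.02 × 4.007 = 1.21 × 10⁶.
Original = 53.2 nM × 1.21 × 10⁶ = 6.43 × 10⁷ nM = 64.3 mM.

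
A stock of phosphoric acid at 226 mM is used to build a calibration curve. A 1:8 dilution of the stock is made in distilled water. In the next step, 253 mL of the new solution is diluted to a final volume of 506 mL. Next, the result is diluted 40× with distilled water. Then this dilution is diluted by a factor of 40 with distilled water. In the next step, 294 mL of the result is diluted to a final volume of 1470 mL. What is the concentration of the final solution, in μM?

Overall dilution factor = 8 × 2 × 40 × 40 × 5 = 1.28 × 10⁵.
226 mM / 1.28 × 10⁵ = 1.77 × 10⁻³ mM = 1.77 μM.

1.77 μM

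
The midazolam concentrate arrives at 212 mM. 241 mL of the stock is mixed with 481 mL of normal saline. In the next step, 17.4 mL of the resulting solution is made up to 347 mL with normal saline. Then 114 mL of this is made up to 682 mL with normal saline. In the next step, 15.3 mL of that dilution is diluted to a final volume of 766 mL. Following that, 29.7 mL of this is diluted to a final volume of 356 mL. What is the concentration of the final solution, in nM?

Overall dilution factor = 2.996 × 19.94 × 5.982 × 50.07 × 11.99 = 2.14 × 10⁵.
212 mM / 2.14 × 10⁵ = 9.88 × 10⁻⁴ mM = 988 nM.

988 nM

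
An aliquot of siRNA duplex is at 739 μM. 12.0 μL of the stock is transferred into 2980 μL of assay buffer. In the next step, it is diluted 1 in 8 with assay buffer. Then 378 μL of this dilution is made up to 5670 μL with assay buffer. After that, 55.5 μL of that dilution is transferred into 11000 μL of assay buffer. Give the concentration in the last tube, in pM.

124 pM

Overall dilution factor = 249.3 × 8 × 15 × 199.2 = 5.96 × 10⁶.
739 μM / 5.96 × 10⁶ = 1.24 × 10⁻⁴ μM = 124 pM.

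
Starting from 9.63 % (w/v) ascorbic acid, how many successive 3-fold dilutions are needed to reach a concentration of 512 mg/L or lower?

Need 3ⁿ ≥ 188, so n ≥ log(188)/log(3) = 4.77.
Minimum whole steps: n = 5.

5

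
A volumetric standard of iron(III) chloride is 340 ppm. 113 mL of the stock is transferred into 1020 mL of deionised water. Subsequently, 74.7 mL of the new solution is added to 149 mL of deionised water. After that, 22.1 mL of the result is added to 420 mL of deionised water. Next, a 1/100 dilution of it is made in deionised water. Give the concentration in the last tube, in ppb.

Overall dilution factor = 10.03 × 2.995 × 20.00 × 100 = 6.01 × 10⁴.
340 ppm / 6.01 × 10⁴ = 5.66 × 10⁻³ ppm = 5.66 ppb.

5.66 ppb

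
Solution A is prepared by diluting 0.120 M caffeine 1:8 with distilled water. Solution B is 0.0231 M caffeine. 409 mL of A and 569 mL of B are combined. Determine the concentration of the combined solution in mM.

C_A = 0.120 M / 8 = 0.0150 M.
C_mix = (C_A·V_A + C_B·V_B)/(V_A + V_B) = (0.0150×409 + 0.0231×569) / 978.0 = 0.0197 M = 19.7 mM.

19.7 mM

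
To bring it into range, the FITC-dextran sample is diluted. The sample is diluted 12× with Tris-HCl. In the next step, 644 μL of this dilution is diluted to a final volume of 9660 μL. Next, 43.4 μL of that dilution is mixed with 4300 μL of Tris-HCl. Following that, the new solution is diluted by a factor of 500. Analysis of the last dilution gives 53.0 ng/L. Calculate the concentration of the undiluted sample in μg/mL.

Overall dilution factor = 12 × 15 × 100.1 × 500 = 9.01 × 10⁶.
Original = 53.0 ng/L × 9.01 × 10⁶ = 4.77 × 10⁸ ng/L = 477 μg/mL.

477 μg/mL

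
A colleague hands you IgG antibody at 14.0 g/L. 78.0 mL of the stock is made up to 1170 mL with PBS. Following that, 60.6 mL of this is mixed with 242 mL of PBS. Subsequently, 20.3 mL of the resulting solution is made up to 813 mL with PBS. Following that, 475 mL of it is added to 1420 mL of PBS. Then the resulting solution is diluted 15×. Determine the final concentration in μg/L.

78.0 μg/L

Overall dilution factor = 15 × 4.993 × 40.05 × 3.989 × 15 = 1.80 × 10⁵.
14.0 g/L / 1.80 × 10⁵ = 7.80 × 10⁻⁵ g/L = 78.0 μg/L.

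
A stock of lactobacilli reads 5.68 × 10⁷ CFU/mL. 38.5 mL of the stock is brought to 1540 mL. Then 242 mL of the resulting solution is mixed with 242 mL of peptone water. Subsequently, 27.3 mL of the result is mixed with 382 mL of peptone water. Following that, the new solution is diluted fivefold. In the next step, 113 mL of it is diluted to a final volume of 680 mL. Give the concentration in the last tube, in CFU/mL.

Overall dilution factor = 40 × 2 × 14.99 × 5 × 6.018 = 3.61 × 10⁴.
5.68 × 10⁷ CFU/mL / 3.61 × 10⁴ = 1570 CFU/mL.

1570 CFU/mL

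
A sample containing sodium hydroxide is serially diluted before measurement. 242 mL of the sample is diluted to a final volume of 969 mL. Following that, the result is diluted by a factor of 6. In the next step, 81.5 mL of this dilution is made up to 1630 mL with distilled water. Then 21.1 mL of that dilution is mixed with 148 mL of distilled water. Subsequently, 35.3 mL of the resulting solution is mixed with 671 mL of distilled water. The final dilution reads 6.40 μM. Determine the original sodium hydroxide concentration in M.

0.493 M

Overall dilution factor = 4.004 × 6 × 20 × 8.014 × 20.01 = 7.70 × 10⁴.
Original = 6.40 μM × 7.70 × 10⁴ = 4.93 × 10⁵ μM = 0.493 M.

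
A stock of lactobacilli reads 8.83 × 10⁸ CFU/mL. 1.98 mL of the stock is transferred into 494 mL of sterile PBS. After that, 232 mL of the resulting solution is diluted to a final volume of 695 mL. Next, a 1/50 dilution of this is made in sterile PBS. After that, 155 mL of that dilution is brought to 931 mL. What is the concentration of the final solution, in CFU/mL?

Overall dilution factor = 250.5 × 2.996 × 50 × 6.006 = 2.25 × 10⁵.
8.83 × 10⁸ CFU/mL / 2.25 × 10⁵ = 3920 CFU/mL.

3920 CFU/mL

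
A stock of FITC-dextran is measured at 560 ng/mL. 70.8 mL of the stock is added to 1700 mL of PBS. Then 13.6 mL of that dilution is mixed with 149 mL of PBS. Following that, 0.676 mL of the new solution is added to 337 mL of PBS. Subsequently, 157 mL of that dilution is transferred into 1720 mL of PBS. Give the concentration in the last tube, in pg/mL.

Overall dilution factor = 25.01 × 11.96 × 499.5 × 11.96 = 1.79 × 10⁶.
560 ng/mL / 1.79 × 10⁶ = 3.14 × 10⁻⁴ ng/mL = 0.314 pg/mL.

0.314 pg/mL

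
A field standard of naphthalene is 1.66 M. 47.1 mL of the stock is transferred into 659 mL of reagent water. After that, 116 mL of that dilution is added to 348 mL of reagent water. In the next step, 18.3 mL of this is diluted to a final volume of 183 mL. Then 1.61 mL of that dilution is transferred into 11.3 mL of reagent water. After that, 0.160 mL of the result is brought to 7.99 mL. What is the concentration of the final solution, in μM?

6.91 μM

Overall dilution factor = 14.99 × 4 × 10 × 8.019 × 49.94 = 2.40 × 10⁵.
1.66 M / 2.40 × 10⁵ = 6.91 × 10⁻⁶ M = 6.91 μM.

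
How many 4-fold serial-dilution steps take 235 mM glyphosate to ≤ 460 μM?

Need 4ⁿ ≥ 511, so n ≥ log(511)/log(4) = 4.50.
Minimum whole steps: n = 5.

5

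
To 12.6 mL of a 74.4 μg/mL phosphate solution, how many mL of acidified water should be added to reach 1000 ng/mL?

1000 ng/mL = 1.00 μg/mL.
V₂ = C₁V₁/C₂ = 74.4 × 12.6 / 1.00 = 937 mL.
Diluent to add = V₂ − V₁ = 937 − 12.6 = 925 mL.

925 mL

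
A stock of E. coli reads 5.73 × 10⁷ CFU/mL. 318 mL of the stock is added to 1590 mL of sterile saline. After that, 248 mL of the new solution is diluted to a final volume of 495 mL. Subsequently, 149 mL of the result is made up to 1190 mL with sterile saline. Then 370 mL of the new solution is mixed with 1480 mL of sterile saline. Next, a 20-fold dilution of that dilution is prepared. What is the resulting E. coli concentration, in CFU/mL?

5990 CFU/mL

Overall dilution factor = 6 × 1.996 × 7.987 × 5 × 20 = 9565.
5.73 × 10⁷ CFU/mL / 9565 = 5990 CFU/mL.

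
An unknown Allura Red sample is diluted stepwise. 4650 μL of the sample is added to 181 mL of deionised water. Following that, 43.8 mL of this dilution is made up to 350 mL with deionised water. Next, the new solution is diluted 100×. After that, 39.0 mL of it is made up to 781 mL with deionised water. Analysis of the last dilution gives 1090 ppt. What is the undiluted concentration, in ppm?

Overall dilution factor = 39.92 × 7.991 × 100 × 20.03 = 6.39 × 10⁵.
Original = 1090 ppt × 6.39 × 10⁵ = 6.96 × 10⁸ ppt = 696 ppm.

696 ppm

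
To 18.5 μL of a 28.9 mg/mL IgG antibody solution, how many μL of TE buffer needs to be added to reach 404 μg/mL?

404 μg/mL = 0.404 mg/mL.
V₂ = C₁V₁/C₂ = 28.9 × 18.5 / 0.404 = 1323 μL.
Diluent to add = V₂ − V₁ = 1323 − 18.5 = 1300 μL.

1300 μL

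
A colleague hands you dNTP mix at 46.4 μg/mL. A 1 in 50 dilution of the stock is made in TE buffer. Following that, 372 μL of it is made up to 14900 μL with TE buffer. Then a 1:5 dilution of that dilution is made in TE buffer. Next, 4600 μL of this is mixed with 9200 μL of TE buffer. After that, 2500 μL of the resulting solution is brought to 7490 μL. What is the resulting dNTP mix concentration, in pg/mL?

516 pg/mL

Overall dilution factor = 50 × 40.05 × 5 × 3 × 2.996 = 9.00 × 10⁴.
46.4 μg/mL / 9.00 × 10⁴ = 5.16 × 10⁻⁴ μg/mL = 516 pg/mL.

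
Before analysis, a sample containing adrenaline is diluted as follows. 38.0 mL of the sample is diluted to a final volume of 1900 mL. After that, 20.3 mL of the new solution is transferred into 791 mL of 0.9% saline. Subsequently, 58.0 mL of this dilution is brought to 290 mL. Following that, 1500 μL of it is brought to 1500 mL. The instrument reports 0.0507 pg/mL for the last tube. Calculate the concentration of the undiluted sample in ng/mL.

Overall dilution factor = 50 × 39.97 × 5 × 1000 = 9.99 × 10⁶.
Original = 0.0507 pg/mL × 9.99 × 10⁶ = 5.07 × 10⁵ pg/mL = 507 ng/mL.

507 ng/mL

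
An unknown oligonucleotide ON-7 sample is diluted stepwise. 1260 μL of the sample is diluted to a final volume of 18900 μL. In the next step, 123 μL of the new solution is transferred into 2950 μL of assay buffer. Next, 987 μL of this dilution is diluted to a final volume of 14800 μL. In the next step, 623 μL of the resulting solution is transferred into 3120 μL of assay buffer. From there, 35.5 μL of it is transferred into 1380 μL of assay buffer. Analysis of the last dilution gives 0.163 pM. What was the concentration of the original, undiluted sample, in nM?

219 nM

Overall dilution factor = 15 × 24.98 × 14.99 × 6.008 × 39.87 = 1.35 × 10⁶.
Original = 0.163 pM × 1.35 × 10⁶ = 2.19 × 10⁵ pM = 219 nM.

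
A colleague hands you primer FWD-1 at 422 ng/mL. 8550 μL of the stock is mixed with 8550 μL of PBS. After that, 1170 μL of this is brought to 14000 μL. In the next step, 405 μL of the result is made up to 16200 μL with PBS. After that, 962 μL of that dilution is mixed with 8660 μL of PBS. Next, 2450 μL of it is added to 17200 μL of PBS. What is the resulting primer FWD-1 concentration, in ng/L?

Overall dilution factor = 2 × 11.97 × 40 × 10.00 × 8.020 = 7.68 × 10⁴.
422 ng/mL / 7.68 × 10⁴ = 5.50 × 10⁻³ ng/mL = 5.50 ng/L.

5.50 ng/L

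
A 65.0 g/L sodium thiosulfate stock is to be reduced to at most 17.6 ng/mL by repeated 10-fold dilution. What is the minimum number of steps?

Need 10ⁿ ≥ 3.69 × 10⁶, so n ≥ log(3.69 × 10⁶)/log(10) = 6.57.
Minimum whole steps: n = 7.

7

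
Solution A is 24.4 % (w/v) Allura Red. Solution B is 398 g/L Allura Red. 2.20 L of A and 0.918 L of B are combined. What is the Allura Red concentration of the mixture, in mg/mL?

289 mg/mL

C_B = 398 g/L = 39.8 % (w/v).
C_mix = (C_A·V_A + C_B·V_B)/(V_A + V_B) = (24.4×2.20 + 39.8×0.918) / 3.118 = 28.9 % (w/v) = 289 mg/mL.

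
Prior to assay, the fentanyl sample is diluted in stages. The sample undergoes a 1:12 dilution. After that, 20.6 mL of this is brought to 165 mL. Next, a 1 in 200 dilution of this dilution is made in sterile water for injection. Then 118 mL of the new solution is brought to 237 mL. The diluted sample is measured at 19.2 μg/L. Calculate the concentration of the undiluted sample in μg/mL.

Overall dilution factor = 12 × 8.010 × 200 × 2.008 = 3.86 × 10⁴.
Original = 19.2 μg/L × 3.86 × 10⁴ = 7.41 × 10⁵ μg/L = 741 μg/mL.

741 μg/mL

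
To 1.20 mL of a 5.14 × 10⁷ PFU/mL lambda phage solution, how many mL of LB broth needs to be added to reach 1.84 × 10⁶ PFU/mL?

32.3 mL

V₂ = C₁V₁/C₂ = 5.14 × 10⁷ × 1.20 / 1.84 × 10⁶ = 33.5 mL.
Diluent to add = V₂ − V₁ = 33.5 − 1.20 = 32.3 mL.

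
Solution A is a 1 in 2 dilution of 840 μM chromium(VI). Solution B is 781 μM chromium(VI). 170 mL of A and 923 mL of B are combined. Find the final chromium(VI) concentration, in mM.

0.725 mM

C_A = 840 μM / 2 = 420 μM.
C_mix = (C_A·V_A + C_B·V_B)/(V_A + V_B) = (420×170 + 781×923) / 1093 = 725 μM = 0.725 mM.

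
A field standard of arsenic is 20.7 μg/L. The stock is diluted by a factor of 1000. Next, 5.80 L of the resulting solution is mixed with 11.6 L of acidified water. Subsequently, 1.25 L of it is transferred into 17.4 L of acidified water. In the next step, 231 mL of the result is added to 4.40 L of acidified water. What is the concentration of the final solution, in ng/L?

Overall dilution factor = 1000 × 3 × 14.92 × 20.05 = 8.97 × 10⁵.
20.7 μg/L / 8.97 × 10⁵ = 2.31 × 10⁻⁵ μg/L = 0.0231 ng/L.

0.0231 ng/L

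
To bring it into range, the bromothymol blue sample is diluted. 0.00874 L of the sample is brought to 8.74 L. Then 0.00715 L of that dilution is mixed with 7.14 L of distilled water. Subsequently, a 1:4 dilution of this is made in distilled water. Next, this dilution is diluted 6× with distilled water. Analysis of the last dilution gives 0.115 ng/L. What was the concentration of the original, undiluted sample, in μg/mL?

2.76 μg/mL

Overall dilution factor = 1000 × 999.6 × 4 × 6 = 2.40 × 10⁷.
Original = 0.115 ng/L × 2.40 × 10⁷ = 2.76 × 10⁶ ng/L = 2.76 μg/mL.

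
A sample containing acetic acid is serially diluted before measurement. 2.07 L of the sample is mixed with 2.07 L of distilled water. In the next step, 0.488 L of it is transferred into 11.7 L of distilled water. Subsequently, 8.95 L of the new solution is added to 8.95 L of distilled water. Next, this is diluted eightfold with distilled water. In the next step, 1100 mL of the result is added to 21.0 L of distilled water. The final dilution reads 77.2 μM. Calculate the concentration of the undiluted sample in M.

1.24 M

Overall dilution factor = 2 × 24.98 × 2 × 8 × 20.09 = 1.61 × 10⁴.
Original = 77.2 μM × 1.61 × 10⁴ = 1.24 × 10⁶ μM = 1.24 M.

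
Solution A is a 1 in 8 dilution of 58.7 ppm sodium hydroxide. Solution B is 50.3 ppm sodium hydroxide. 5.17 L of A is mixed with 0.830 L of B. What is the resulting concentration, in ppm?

C_A = 58.7 ppm / 8 = 7.34 ppm.
C_mix = (C_A·V_A + C_B·V_B)/(V_A + V_B) = (7.34×5.17 + 50.3×0.830) / 6.000 = 13.3 ppm.

13.3 ppm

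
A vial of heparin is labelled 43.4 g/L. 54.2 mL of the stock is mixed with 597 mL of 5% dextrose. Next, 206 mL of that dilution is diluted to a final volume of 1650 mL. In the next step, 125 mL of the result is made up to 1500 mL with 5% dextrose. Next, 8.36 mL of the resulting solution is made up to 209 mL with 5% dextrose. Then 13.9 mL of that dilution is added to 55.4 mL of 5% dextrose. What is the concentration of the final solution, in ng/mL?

Overall dilution factor = 12.01 × 8.010 × 12 × 25 × 4.986 = 1.44 × 10⁵.
43.4 g/L / 1.44 × 10⁵ = 3.02 × 10⁻⁴ g/L = 302 ng/mL.

302 ng/mL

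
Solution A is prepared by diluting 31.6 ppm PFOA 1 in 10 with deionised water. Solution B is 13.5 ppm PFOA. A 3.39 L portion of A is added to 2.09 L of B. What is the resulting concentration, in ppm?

7.10 ppm

C_A = 31.6 ppm / 10 = 3.16 ppm.
C_mix = (C_A·V_A + C_B·V_B)/(V_A + V_B) = (3.16×3.39 + 13.5×2.09) / 5.480 = 7.10 ppm.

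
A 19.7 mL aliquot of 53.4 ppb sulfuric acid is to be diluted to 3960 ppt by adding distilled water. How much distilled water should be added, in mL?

3960 ppt = 3.96 ppb.
V₂ = C₁V₁/C₂ = 53.4 × 19.7 / 3.96 = 266 mL.
Diluent to add = V₂ − V₁ = 266 − 19.7 = 246 mL.

246 mL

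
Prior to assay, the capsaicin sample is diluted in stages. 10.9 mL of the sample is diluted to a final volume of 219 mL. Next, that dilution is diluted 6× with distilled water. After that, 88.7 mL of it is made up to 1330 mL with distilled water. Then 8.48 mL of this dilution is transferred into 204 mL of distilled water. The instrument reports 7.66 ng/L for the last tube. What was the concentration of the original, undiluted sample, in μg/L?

347 μg/L

Overall dilution factor = 20.09 × 6 × 14.99 × 25.06 = 4.53 × 10⁴.
Original = 7.66 ng/L × 4.53 × 10⁴ = 3.47 × 10⁵ ng/L = 347 μg/L.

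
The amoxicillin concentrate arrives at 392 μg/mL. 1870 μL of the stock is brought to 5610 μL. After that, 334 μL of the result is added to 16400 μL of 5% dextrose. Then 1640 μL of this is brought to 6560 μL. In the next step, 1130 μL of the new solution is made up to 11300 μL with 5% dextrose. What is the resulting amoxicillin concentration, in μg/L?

65.2 μg/L

Overall dilution factor = 3 × 50.10 × 4 × 10 = 6012.
392 μg/mL / 6012 = 0.0652 μg/mL = 65.2 μg/L.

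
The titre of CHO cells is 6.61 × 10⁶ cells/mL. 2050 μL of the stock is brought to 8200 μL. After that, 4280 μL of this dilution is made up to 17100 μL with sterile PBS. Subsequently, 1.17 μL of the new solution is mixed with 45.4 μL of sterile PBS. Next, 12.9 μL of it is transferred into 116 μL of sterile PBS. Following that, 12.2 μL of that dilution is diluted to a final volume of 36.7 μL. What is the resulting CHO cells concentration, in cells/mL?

346 cells/mL

Overall dilution factor = 4 × 3.995 × 39.80 × 9.992 × 3.008 = 1.91 × 10⁴.
6.61 × 10⁶ cells/mL / 1.91 × 10⁴ = 346 cells/mL.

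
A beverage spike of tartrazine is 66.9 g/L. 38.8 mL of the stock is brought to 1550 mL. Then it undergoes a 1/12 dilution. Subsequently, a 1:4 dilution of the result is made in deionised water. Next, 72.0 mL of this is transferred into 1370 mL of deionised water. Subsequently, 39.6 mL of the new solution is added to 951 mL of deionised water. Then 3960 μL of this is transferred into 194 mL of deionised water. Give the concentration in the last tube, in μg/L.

1.39 μg/L

Overall dilution factor = 39.95 × 12 × 4 × 20.03 × 25.02 × 49.99 = 4.80 × 10⁷.
66.9 g/L / 4.80 × 10⁷ = 1.39 × 10⁻⁶ g/L = 1.39 μg/L.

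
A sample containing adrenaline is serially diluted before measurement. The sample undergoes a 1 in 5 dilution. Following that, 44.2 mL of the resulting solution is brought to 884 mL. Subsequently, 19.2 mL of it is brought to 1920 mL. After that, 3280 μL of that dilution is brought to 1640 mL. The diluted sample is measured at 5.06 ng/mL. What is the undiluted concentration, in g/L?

Overall dilution factor = 5 × 20 × 100 × 500 = 5.00 × 10⁶.
Original = 5.06 ng/mL × 5.00 × 10⁶ = 2.53 × 10⁷ ng/mL = 25.3 g/L.

25.3 g/L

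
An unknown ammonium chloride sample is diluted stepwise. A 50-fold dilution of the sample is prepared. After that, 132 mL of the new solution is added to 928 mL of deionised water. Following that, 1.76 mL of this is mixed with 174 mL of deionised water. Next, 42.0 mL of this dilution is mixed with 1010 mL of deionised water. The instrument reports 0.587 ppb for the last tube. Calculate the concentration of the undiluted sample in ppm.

Overall dilution factor = 50 × 8.030 × 99.86 × 25.05 = 1.00 × 10⁶.
Original = 0.587 ppb × 1.00 × 10⁶ = 5.90 × 10⁵ ppb = 590 ppm.

590 ppm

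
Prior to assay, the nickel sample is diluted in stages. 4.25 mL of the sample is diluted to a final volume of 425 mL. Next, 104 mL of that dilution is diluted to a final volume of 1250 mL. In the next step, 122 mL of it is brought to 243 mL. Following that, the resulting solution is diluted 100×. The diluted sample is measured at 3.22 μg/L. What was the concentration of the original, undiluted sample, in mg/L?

Overall dilution factor = 100 × 12.02 × 1.992 × 100 = 2.39 × 10⁵.
Original = 3.22 μg/L × 2.39 × 10⁵ = 7.71 × 10⁵ μg/L = 771 mg/L.

771 mg/L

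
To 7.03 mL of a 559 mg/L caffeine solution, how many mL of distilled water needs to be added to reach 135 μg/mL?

22.1 mL

135 μg/mL = 135 mg/L.
V₂ = C₁V₁/C₂ = 559 × 7.03 / 135 = 29.1 mL.
Diluent to add = V₂ − V₁ = 29.1 − 7.03 = 22.1 mL.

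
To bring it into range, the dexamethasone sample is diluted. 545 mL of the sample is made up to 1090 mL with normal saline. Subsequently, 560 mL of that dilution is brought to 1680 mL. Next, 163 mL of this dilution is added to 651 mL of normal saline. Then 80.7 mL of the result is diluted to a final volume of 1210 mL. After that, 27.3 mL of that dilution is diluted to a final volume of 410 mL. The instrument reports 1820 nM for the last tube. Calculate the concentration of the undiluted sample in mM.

12.3 mM

Overall dilution factor = 2 × 3 × 4.994 × 14.99 × 15.02 = 6747.
Original = 1820 nM × 6747 = 1.23 × 10⁷ nM = 12.3 mM.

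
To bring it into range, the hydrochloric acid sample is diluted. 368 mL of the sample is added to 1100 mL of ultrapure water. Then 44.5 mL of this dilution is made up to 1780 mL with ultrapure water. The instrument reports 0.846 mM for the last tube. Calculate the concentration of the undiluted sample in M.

0.135 M

Overall dilution factor = 3.989 × 40 = 160.
Original = 0.846 mM × 160 = 135 mM = 0.135 M.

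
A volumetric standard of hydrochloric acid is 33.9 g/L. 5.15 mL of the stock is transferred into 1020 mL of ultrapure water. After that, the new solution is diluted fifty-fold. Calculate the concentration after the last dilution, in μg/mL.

3.41 μg/mL

Overall dilution factor = 199.1 × 50 = 9953.
33.9 g/L / 9953 = 3.41 × 10⁻³ g/L = 3.41 μg/mL.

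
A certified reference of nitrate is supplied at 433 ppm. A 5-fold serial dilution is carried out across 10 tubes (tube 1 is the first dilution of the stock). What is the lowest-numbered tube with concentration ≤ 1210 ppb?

tube 4

Tube n has concentration 433 ppm / 5ⁿ.
Need 5ⁿ ≥ 433 ppm / 1210 ppb = 358, so n ≥ 3.65.
First such tube: n = 4.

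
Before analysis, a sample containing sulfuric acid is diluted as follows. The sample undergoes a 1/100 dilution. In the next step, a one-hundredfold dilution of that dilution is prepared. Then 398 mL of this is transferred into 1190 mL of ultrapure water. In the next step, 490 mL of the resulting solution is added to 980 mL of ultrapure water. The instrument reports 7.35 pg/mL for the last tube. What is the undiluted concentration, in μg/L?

Overall dilution factor = 100 × 100 × 3.990 × 3 = 1.20 × 10⁵.
Original = 7.35 pg/mL × 1.20 × 10⁵ = 8.80 × 10⁵ pg/mL = 880 μg/L.

880 μg/L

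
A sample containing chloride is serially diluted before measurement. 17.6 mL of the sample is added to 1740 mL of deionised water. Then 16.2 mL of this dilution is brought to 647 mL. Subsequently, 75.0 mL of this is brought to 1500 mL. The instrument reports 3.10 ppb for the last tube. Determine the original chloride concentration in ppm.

Overall dilution factor = 99.86 × 39.94 × 20 = 7.98 × 10⁴.
Original = 3.10 ppb × 7.98 × 10⁴ = 2.47 × 10⁵ ppb = 247 ppm.

247 ppm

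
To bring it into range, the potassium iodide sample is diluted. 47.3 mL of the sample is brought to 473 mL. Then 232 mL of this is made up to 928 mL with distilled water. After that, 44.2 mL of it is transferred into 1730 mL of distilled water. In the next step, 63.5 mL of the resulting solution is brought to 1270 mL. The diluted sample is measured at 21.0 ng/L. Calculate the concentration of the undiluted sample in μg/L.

Overall dilution factor = 10 × 4 × 40.14 × 20 = 3.21 × 10⁴.
Original = 21.0 ng/L × 3.21 × 10⁴ = 6.74 × 10⁵ ng/L = 674 μg/L.

674 μg/L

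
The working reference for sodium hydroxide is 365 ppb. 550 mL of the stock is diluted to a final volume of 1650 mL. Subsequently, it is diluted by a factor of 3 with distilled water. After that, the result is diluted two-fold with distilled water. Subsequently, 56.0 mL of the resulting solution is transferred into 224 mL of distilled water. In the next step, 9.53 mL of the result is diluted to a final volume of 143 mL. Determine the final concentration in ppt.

270 ppt

Overall dilution factor = 3 × 3 × 2 × 5 × 15.01 = 1350.
365 ppb / 1350 = 0.270 ppb = 270 ppt.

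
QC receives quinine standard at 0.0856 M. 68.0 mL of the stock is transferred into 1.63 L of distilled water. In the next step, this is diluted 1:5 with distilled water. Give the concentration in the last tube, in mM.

Overall dilution factor = 24.97 × 5 = 125.
0.0856 M / 125 = 6.86 × 10⁻⁴ M = 0.686 mM.

0.686 mM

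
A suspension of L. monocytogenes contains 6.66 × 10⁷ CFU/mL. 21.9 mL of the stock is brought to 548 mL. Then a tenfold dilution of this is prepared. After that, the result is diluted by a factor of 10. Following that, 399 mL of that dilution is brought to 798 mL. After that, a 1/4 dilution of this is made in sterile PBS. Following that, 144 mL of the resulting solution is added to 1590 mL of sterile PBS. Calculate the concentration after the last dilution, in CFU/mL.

276 CFU/mL

Overall dilution factor = 25.02 × 10 × 10 × 2 × 4 × 12.04 = 2.41 × 10⁵.
6.66 × 10⁷ CFU/mL / 2.41 × 10⁵ = 276 CFU/mL.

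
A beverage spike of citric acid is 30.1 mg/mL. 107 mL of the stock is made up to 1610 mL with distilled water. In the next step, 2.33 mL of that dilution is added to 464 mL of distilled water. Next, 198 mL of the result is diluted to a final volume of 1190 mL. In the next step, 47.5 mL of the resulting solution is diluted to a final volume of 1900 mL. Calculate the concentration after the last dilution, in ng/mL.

41.6 ng/mL

Overall dilution factor = 15.05 × 200.1 × 6.010 × 40 = 7.24 × 10⁵.
30.1 mg/mL / 7.24 × 10⁵ = 4.16 × 10⁻⁵ mg/mL = 41.6 ng/mL.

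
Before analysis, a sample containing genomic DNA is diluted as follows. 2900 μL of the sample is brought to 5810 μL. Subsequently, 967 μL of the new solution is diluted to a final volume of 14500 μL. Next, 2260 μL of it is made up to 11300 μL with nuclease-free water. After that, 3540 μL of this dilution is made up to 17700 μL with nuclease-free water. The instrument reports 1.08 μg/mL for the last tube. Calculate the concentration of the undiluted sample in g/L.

0.811 g/L

Overall dilution factor = 2.003 × 14.99 × 5 × 5 = 751.
Original = 1.08 μg/mL × 751 = 811 μg/mL = 0.811 g/L.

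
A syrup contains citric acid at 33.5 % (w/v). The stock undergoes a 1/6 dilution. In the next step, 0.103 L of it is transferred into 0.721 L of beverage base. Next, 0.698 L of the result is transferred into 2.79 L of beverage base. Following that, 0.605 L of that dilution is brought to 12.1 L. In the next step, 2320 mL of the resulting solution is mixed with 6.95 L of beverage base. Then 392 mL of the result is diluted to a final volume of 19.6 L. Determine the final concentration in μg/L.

350 μg/L

Overall dilution factor = 6 × 8 × 4.997 × 20 × 3.996 × 50 = 9.58 × 10⁵.
33.5 % (w/v) / 9.58 × 10⁵ = 3.50 × 10⁻⁵ % (w/v) = 350 μg/L.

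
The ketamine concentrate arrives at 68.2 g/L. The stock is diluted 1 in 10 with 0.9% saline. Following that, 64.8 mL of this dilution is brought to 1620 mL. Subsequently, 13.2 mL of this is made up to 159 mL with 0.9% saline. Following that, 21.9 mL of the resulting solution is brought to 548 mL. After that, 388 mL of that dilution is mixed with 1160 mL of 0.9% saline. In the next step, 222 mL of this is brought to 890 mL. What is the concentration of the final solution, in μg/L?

Overall dilution factor = 10 × 25 × 12.05 × 25.02 × 3.990 × 4.009 = 1.21 × 10⁶.
68.2 g/L / 1.21 × 10⁶ = 5.66 × 10⁻⁵ g/L = 56.6 μg/L.

56.6 μg/L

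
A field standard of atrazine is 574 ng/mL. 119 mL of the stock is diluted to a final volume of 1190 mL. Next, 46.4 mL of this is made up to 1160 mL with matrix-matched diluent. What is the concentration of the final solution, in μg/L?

2.30 μg/L

Overall dilution factor = 10 × 25 = 250.
574 ng/mL / 250 = 2.30 ng/mL = 2.30 μg/L.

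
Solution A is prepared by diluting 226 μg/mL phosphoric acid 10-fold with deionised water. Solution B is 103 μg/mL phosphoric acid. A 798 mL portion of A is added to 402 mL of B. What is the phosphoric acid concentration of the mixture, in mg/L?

C_A = 226 μg/mL / 10 = 22.6 μg/mL.
C_mix = (C_A·V_A + C_B·V_B)/(V_A + V_B) = (22.6×798 + 103×402) / 1200 = 49.5 μg/mL = 49.5 mg/L.

49.5 mg/L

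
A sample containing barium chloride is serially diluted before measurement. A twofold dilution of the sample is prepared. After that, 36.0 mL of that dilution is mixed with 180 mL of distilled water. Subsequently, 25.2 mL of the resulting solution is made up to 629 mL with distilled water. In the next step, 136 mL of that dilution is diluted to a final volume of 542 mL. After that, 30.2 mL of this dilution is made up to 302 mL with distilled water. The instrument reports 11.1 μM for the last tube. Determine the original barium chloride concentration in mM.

132 mM

Overall dilution factor = 2 × 6 × 24.96 × 3.985 × 10 = 1.19 × 10⁴.
Original = 11.1 μM × 1.19 × 10⁴ = 1.32 × 10⁵ μM = 132 mM.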